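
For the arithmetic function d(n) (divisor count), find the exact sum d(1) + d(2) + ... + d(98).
Σ_{n ≤ 98} d(n) = 467

Compute d(n) for each 1 ≤ n ≤ 98: d(1) = 1, d(2) = 2, d(3) = 2, d(4) = 3, d(5) = 2, d(6) = 4, d(7) = 2, d(8) = 4, d(9) = 3, d(10) = 4, d(11) = 2, d(12) = 6, d(13) = 2, d(14) = 4, d(15) = 4, d(16) = 5, d(17) = 2, d(18) = 6, d(19) = 2, d(20) = 6, d(21) = 4, d(22) = 4, d(23) = 2, d(24) = 8, d(25) = 3, d(26) = 4, d(27) = 4, d(28) = 6, d(29) = 2, d(30) = 8, d(31) = 2, d(32) = 6, d(33) = 4, d(34) = 4, d(35) = 4, d(36) = 9, d(37) = 2, d(38) = 4, d(39) = 4, d(40) = 8, d(41) = 2, d(42) = 8, d(43) = 2, d(44) = 6, d(45) = 6, d(46) = 4, d(47) = 2, d(48) = 10, d(49) = 3, d(50) = 6, d(51) = 4, d(52) = 6, d(53) = 2, d(54) = 8, d(55) = 4, d(56) = 8, d(57) = 4, d(58) = 4, d(59) = 2, d(60) = 12, d(61) = 2, d(62) = 4, d(63) = 6, d(64) = 7, d(65) = 4, d(66) = 8, d(67) = 2, d(68) = 6, d(69) = 4, d(70) = 8, d(71) = 2, d(72) = 12, d(73) = 2, d(74) = 4, d(75) = 6, d(76) = 6, d(77) = 4, d(78) = 8, d(79) = 2, d(80) = 10, d(81) = 5, d(82) = 4, d(83) = 2, d(84) = 12, d(85) = 4, d(86) = 4, d(87) = 4, d(88) = 8, d(89) = 2, d(90) = 12, d(91) = 4, d(92) = 6, d(93) = 4, d(94) = 4, d(95) = 4, d(96) = 12, d(97) = 2, d(98) = 6. Summing all 98 values: 467. (Dirichlet's divisor formula: Σ_{n ≤ x} d(n) = x ln(x) + (2γ − 1) x + O(√x). For x = 98, the asymptotic estimate is ≈ 464.46.)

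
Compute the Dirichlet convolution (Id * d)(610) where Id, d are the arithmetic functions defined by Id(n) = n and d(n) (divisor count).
(Id * d)(610) = 1764

Divisors of 610: [1, 2, 5, 10, 61, 122, 305, 610]. For each d | 610:
  d = 1: Id(1) · d(610/1) = 1 · 8 = 8
  d = 2: Id(2) · d(610/2) = 2 · 4 = 8
  d = 5: Id(5) · d(610/5) = 5 · 4 = 20
  d = 10: Id(10) · d(610/10) = 10 · 2 = 20
  d = 61: Id(61) · d(610/61) = 61 · 4 = 244
  d = 122: Id(122) · d(610/122) = 122 · 2 = 244
  d = 305: Id(305) · d(610/305) = 305 · 2 = 610
  d = 610: Id(610) · d(610/610) = 610 · 1 = 610
Summing: (Id * d)(610) = 8 + 8 + 20 + 20 + 244 + 244 + 610 + 610 = 1764.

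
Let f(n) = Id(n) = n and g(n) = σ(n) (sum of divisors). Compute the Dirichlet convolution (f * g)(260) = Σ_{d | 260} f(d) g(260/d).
(Id * σ)(260) = 5049

Divisors of 260: [1, 2, 4, 5, 10, 13, 20, 26, 52, 65, 130, 260]. For each d | 260:
  d = 1: Id(1) · σ(260/1) = 1 · 588 = 588
  d = 2: Id(2) · σ(260/2) = 2 · 252 = 504
  d = 4: Id(4) · σ(260/4) = 4 · 84 = 336
  d = 5: Id(5) · σ(260/5) = 5 · 98 = 490
  d = 10: Id(10) · σ(260/10) = 10 · 42 = 420
  d = 13: Id(13) · σ(260/13) = 13 · 42 = 546
  d = 20: Id(20) · σ(260/20) = 20 · 14 = 280
  d = 26: Id(26) · σ(260/26) = 26 · 18 = 468
  d = 52: Id(52) · σ(260/52) = 52 · 6 = 312
  d = 65: Id(65) · σ(260/65) = 65 · 7 = 455
  d = 130: Id(130) · σ(260/130) = 130 · 3 = 390
  d = 260: Id(260) · σ(260/260) = 260 · 1 = 260
Summing: (Id * σ)(260) = 588 + 504 + 336 + 490 + 420 + 546 + 280 + 468 + 312 + 455 + 390 + 260 = 5049.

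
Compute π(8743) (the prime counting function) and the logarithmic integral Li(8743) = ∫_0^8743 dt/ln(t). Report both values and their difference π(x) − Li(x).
π(8743) = 1090;  Li(8743) ≈ 1108.68;  π(x) − Li(x) ≈ -18.68.

Direct count of primes ≤ 8743 gives π(8743) = 1090. Numerical evaluation of the logarithmic integral gives Li(8743) ≈ 1108.68. The difference π(x) − Li(x) ≈ -18.68 is typically negative for small/moderate x (Li(x) overestimates), though Littlewood's theorem shows this sign changes infinitely often.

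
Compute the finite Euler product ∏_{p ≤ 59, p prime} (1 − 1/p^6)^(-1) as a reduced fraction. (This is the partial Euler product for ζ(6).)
∏ = 4770739572296379656394863241102356173984421633090039451960419477648624277653925987495283/4689410829889825408368231882153932262030763270859585875623809572192922480840433054253056

The primes p ≤ 59 are [2, 3, 5, 7, 11, 13, 17, 19, 23, 29, 31, 37, 41, 43, 47, 53, 59]. For each prime, (1 − 1/p^6)^(-1) = p^6 / (p^6 − 1). The product is (1 − 1/2^6)^(-1), (1 − 1/3^6)^(-1), (1 − 1/5^6)^(-1), (1 − 1/7^6)^(-1), (1 − 1/11^6)^(-1), (1 − 1/13^6)^(-1), (1 − 1/17^6)^(-1), (1 − 1/19^6)^(-1), (1 − 1/23^6)^(-1), (1 − 1/29^6)^(-1), (1 − 1/31^6)^(-1), (1 − 1/37^6)^(-1), (1 − 1/41^6)^(-1), (1 − 1/43^6)^(-1), (1 − 1/47^6)^(-1), (1 − 1/53^6)^(-1), (1 − 1/59^6)^(-1) = ∏ p^6 / (p^6 − 1) = 4770739572296379656394863241102356173984421633090039451960419477648624277653925987495283/4689410829889825408368231882153932262030763270859585875623809572192922480840433054253056.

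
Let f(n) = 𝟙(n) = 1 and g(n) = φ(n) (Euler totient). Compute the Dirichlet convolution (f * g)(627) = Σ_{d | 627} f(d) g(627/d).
(𝟙 * φ)(627) = 627

Divisors of 627: [1, 3, 11, 19, 33, 57, 209, 627]. For each d | 627:
  d = 1: 𝟙(1) · φ(627/1) = 1 · 360 = 360
  d = 3: 𝟙(3) · φ(627/3) = 1 · 180 = 180
  d = 11: 𝟙(11) · φ(627/11) = 1 · 36 = 36
  d = 19: 𝟙(19) · φ(627/19) = 1 · 20 = 20
  d = 33: 𝟙(33) · φ(627/33) = 1 · 18 = 18
  d = 57: 𝟙(57) · φ(627/57) = 1 · 10 = 10
  d = 209: 𝟙(209) · φ(627/209) = 1 · 2 = 2
  d = 627: 𝟙(627) · φ(627/627) = 1 · 1 = 1
Summing: (𝟙 * φ)(627) = 360 + 180 + 36 + 20 + 18 + 10 + 2 + 1 = 627.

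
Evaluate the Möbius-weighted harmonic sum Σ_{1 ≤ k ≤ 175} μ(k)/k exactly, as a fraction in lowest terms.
Σ μ(k)/k = -291895861671370214401988773976597804369856804354890517841750669749/27764983964554203230141949225149376041830084932479143674493613998285

Values of μ(k) for 1 ≤ k ≤ 175: μ(1) = 1, μ(2) = -1, μ(3) = -1, μ(5) = -1, μ(6) = 1, μ(7) = -1, μ(10) = 1, μ(11) = -1, μ(13) = -1, μ(14) = 1, μ(15) = 1, μ(17) = -1, μ(19) = -1, μ(21) = 1, μ(22) = 1, μ(23) = -1, μ(26) = 1, μ(29) = -1, μ(30) = -1, μ(31) = -1, μ(33) = 1, μ(34) = 1, μ(35) = 1, μ(37) = -1, μ(38) = 1, μ(39) = 1, μ(41) = -1, μ(42) = -1, μ(43) = -1, μ(46) = 1, μ(47) = -1, μ(51) = 1, μ(53) = -1, μ(55) = 1, μ(57) = 1, μ(58) = 1, μ(59) = -1, μ(61) = -1, μ(62) = 1, μ(65) = 1, μ(66) = -1, μ(67) = -1, μ(69) = 1, μ(70) = -1, μ(71) = -1, μ(73) = -1, μ(74) = 1, μ(77) = 1, μ(78) = -1, μ(79) = -1, μ(82) = 1, μ(83) = -1, μ(85) = 1, μ(86) = 1, μ(87) = 1, μ(89) = -1, μ(91) = 1, μ(93) = 1, μ(94) = 1, μ(95) = 1, μ(97) = -1, μ(101) = -1, μ(102) = -1, μ(103) = -1, μ(105) = -1, μ(106) = 1, μ(107) = -1, μ(109) = -1, μ(110) = -1, μ(111) = 1, μ(113) = -1, μ(114) = -1, μ(115) = 1, μ(118) = 1, μ(119) = 1, μ(122) = 1, μ(123) = 1, μ(127) = -1, μ(129) = 1, μ(130) = -1, μ(131) = -1, μ(133) = 1, μ(134) = 1, μ(137) = -1, μ(138) = -1, μ(139) = -1, μ(141) = 1, μ(142) = 1, μ(143) = 1, μ(145) = 1, μ(146) = 1, μ(149) = -1, μ(151) = -1, μ(154) = -1, μ(155) = 1, μ(157) = -1, μ(158) = 1, μ(159) = 1, μ(161) = 1, μ(163) = -1, μ(165) = -1, μ(166) = 1, μ(167) = -1, μ(170) = -1, μ(173) = -1, μ(174) = -1, with μ = 0 on non-squarefree integers. Summing μ(k)/k for k where μ(k) ≠ 0 gives -291895861671370214401988773976597804369856804354890517841750669749/27764983964554203230141949225149376041830084932479143674493613998285 ≈ -0.0105. (PNT ⟺ this sum → 0 as n → ∞.)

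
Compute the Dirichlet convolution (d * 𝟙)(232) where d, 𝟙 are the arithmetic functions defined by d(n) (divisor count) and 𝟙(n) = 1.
(d * 𝟙)(232) = 30

Divisors of 232: [1, 2, 4, 8, 29, 58, 116, 232]. For each d | 232:
  d = 1: d(1) · 𝟙(232/1) = 1 · 1 = 1
  d = 2: d(2) · 𝟙(232/2) = 2 · 1 = 2
  d = 4: d(4) · 𝟙(232/4) = 3 · 1 = 3
  d = 8: d(8) · 𝟙(232/8) = 4 · 1 = 4
  d = 29: d(29) · 𝟙(232/29) = 2 · 1 = 2
  d = 58: d(58) · 𝟙(232/58) = 4 · 1 = 4
  d = 116: d(116) · 𝟙(232/116) = 6 · 1 = 6
  d = 232: d(232) · 𝟙(232/232) = 8 · 1 = 8
Summing: (d * 𝟙)(232) = 1 + 2 + 3 + 4 + 2 + 4 + 6 + 8 = 30.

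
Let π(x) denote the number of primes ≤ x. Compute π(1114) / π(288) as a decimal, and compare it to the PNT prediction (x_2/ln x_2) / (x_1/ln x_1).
π(1114)/π(288) = 186/61 ≈ 3.0492;  PNT prediction ≈ 3.1222.

π(288) = 61 and π(1114) = 186, so π(1114)/π(288) ≈ 3.0492. The PNT-predicted ratio is (1114/ln(1114)) / (288/ln(288)) ≈ 3.1222. The two agree to within a few percent, as expected.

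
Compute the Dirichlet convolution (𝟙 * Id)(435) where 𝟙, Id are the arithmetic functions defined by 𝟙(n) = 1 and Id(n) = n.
(𝟙 * Id)(435) = 720

Divisors of 435: [1, 3, 5, 15, 29, 87, 145, 435]. For each d | 435:
  d = 1: 𝟙(1) · Id(435/1) = 1 · 435 = 435
  d = 3: 𝟙(3) · Id(435/3) = 1 · 145 = 145
  d = 5: 𝟙(5) · Id(435/5) = 1 · 87 = 87
  d = 15: 𝟙(15) · Id(435/15) = 1 · 29 = 29
  d = 29: 𝟙(29) · Id(435/29) = 1 · 15 = 15
  d = 87: 𝟙(87) · Id(435/87) = 1 · 5 = 5
  d = 145: 𝟙(145) · Id(435/145) = 1 · 3 = 3
  d = 435: 𝟙(435) · Id(435/435) = 1 · 1 = 1
Summing: (𝟙 * Id)(435) = 435 + 145 + 87 + 29 + 15 + 5 + 3 + 1 = 720.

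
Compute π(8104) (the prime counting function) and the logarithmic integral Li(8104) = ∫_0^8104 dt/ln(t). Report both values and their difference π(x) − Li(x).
π(8104) = 1019;  Li(8104) ≈ 1037.98;  π(x) − Li(x) ≈ -18.98.

Direct count of primes ≤ 8104 gives π(8104) = 1019. Numerical evaluation of the logarithmic integral gives Li(8104) ≈ 1037.98. The difference π(x) − Li(x) ≈ -18.98 is typically negative for small/moderate x (Li(x) overestimates), though Littlewood's theorem shows this sign changes infinitely often.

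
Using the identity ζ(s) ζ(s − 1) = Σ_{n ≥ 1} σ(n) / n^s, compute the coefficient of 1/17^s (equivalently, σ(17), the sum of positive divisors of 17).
σ(17) = 18

In the product (Σ m^0/m^s)(Σ k / k^s) = Σ (Σ_{d | n} d) / n^s, the coefficient of 1/n^s is σ(n) = Σ_{d | n} d. For n = 17, divisors are [1, 17]; summing: σ(17) = 18.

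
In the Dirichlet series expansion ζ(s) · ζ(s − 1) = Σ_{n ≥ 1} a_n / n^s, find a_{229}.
σ(229) = 230

In the product (Σ m^0/m^s)(Σ k / k^s) = Σ (Σ_{d | n} d) / n^s, the coefficient of 1/n^s is σ(n) = Σ_{d | n} d. For n = 229, divisors are [1, 229]; summing: σ(229) = 230.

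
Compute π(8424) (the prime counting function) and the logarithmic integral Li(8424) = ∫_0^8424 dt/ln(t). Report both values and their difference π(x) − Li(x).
π(8424) = 1053;  Li(8424) ≈ 1073.46;  π(x) − Li(x) ≈ -20.46.

Direct count of primes ≤ 8424 gives π(8424) = 1053. Numerical evaluation of the logarithmic integral gives Li(8424) ≈ 1073.46. The difference π(x) − Li(x) ≈ -20.46 is typically negative for small/moderate x (Li(x) overestimates), though Littlewood's theorem shows this sign changes infinitely often.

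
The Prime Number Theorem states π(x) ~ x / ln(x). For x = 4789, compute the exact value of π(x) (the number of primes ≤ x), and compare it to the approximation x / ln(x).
π(4789) = 644;  x/ln(x) ≈ 565.14;  relative error ≈ 12.25%.

Directly count primes up to 4789: π(4789) = 644. The PNT approximation gives 4789/ln(4789) ≈ 4789/8.47408 ≈ 565.14. Relative error (π(x) − x/ln(x)) / π(x) ≈ 12.25%; the approximation is known to undercount slightly (Li(x) is a better estimate).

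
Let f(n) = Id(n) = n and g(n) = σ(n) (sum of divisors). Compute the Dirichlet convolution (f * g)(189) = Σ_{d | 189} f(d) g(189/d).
(Id * σ)(189) = 2130

Divisors of 189: [1, 3, 7, 9, 21, 27, 63, 189]. For each d | 189:
  d = 1: Id(1) · σ(189/1) = 1 · 320 = 320
  d = 3: Id(3) · σ(189/3) = 3 · 104 = 312
  d = 7: Id(7) · σ(189/7) = 7 · 40 = 280
  d = 9: Id(9) · σ(189/9) = 9 · 32 = 288
  d = 21: Id(21) · σ(189/21) = 21 · 13 = 273
  d = 27: Id(27) · σ(189/27) = 27 · 8 = 216
  d = 63: Id(63) · σ(189/63) = 63 · 4 = 252
  d = 189: Id(189) · σ(189/189) = 189 · 1 = 189
Summing: (Id * σ)(189) = 320 + 312 + 280 + 288 + 273 + 216 + 252 + 189 = 2130.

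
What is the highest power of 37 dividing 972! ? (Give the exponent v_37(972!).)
v_37(972!) = 26

Legendre's formula: v_p(n!) = Σ_{k ≥ 1} ⌊n / p^k⌋. For p = 37, n = 972, the terms are:
  ⌊972/37^1⌋ = ⌊972/37⌋ = 26
(the next term ⌊972/37^2⌋ = 0, terminating the sum). Summing: v_37(972!) = 26 = 26.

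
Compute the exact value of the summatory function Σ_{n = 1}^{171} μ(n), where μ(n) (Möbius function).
Σ_{n ≤ 171} μ(n) = -2

Compute μ(n) for each 1 ≤ n ≤ 171: μ(1) = 1, μ(2) = -1, μ(3) = -1, μ(4) = 0, μ(5) = -1, μ(6) = 1, μ(7) = -1, μ(8) = 0, μ(9) = 0, μ(10) = 1, μ(11) = -1, μ(12) = 0, μ(13) = -1, μ(14) = 1, μ(15) = 1, μ(16) = 0, μ(17) = -1, μ(18) = 0, μ(19) = -1, μ(20) = 0, μ(21) = 1, μ(22) = 1, μ(23) = -1, μ(24) = 0, μ(25) = 0, μ(26) = 1, μ(27) = 0, μ(28) = 0, μ(29) = -1, μ(30) = -1, μ(31) = -1, μ(32) = 0, μ(33) = 1, μ(34) = 1, μ(35) = 1, μ(36) = 0, μ(37) = -1, μ(38) = 1, μ(39) = 1, μ(40) = 0, μ(41) = -1, μ(42) = -1, μ(43) = -1, μ(44) = 0, μ(45) = 0, μ(46) = 1, μ(47) = -1, μ(48) = 0, μ(49) = 0, μ(50) = 0, μ(51) = 1, μ(52) = 0, μ(53) = -1, μ(54) = 0, μ(55) = 1, μ(56) = 0, μ(57) = 1, μ(58) = 1, μ(59) = -1, μ(60) = 0, μ(61) = -1, μ(62) = 1, μ(63) = 0, μ(64) = 0, μ(65) = 1, μ(66) = -1, μ(67) = -1, μ(68) = 0, μ(69) = 1, μ(70) = -1, μ(71) = -1, μ(72) = 0, μ(73) = -1, μ(74) = 1, μ(75) = 0, μ(76) = 0, μ(77) = 1, μ(78) = -1, μ(79) = -1, μ(80) = 0, μ(81) = 0, μ(82) = 1, μ(83) = -1, μ(84) = 0, μ(85) = 1, μ(86) = 1, μ(87) = 1, μ(88) = 0, μ(89) = -1, μ(90) = 0, μ(91) = 1, μ(92) = 0, μ(93) = 1, μ(94) = 1, μ(95) = 1, μ(96) = 0, μ(97) = -1, μ(98) = 0, μ(99) = 0, μ(100) = 0, μ(101) = -1, μ(102) = -1, μ(103) = -1, μ(104) = 0, μ(105) = -1, μ(106) = 1, μ(107) = -1, μ(108) = 0, μ(109) = -1, μ(110) = -1, μ(111) = 1, μ(112) = 0, μ(113) = -1, μ(114) = -1, μ(115) = 1, μ(116) = 0, μ(117) = 0, μ(118) = 1, μ(119) = 1, μ(120) = 0, μ(121) = 0, μ(122) = 1, μ(123) = 1, μ(124) = 0, μ(125) = 0, μ(126) = 0, μ(127) = -1, μ(128) = 0, μ(129) = 1, μ(130) = -1, μ(131) = -1, μ(132) = 0, μ(133) = 1, μ(134) = 1, μ(135) = 0, μ(136) = 0, μ(137) = -1, μ(138) = -1, μ(139) = -1, μ(140) = 0, μ(141) = 1, μ(142) = 1, μ(143) = 1, μ(144) = 0, μ(145) = 1, μ(146) = 1, μ(147) = 0, μ(148) = 0, μ(149) = -1, μ(150) = 0, μ(151) = -1, μ(152) = 0, μ(153) = 0, μ(154) = -1, μ(155) = 1, μ(156) = 0, μ(157) = -1, μ(158) = 1, μ(159) = 1, μ(160) = 0, μ(161) = 1, μ(162) = 0, μ(163) = -1, μ(164) = 0, μ(165) = -1, μ(166) = 1, μ(167) = -1, μ(168) = 0, μ(169) = 0, μ(170) = -1, μ(171) = 0. Summing all 171 values: -2. (Mertens function M(x) = Σ_{n ≤ x} μ(n); on average M(x) should be small (PNT ⟺ M(x) = o(x)).)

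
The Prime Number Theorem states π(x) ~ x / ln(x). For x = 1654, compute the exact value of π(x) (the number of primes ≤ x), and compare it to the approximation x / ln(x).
π(1654) = 259;  x/ln(x) ≈ 223.18;  relative error ≈ 13.83%.

Directly count primes up to 1654: π(1654) = 259. The PNT approximation gives 1654/ln(1654) ≈ 1654/7.41095 ≈ 223.18. Relative error (π(x) − x/ln(x)) / π(x) ≈ 13.83%; the approximation is known to undercount slightly (Li(x) is a better estimate).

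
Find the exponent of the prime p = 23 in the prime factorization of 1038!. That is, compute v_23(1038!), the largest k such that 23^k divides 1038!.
v_23(1038!) = 46

Legendre's formula: v_p(n!) = Σ_{k ≥ 1} ⌊n / p^k⌋. For p = 23, n = 1038, the terms are:
  ⌊1038/23^1⌋ = ⌊1038/23⌋ = 45
  ⌊1038/23^2⌋ = ⌊1038/529⌋ = 1
(the next term ⌊1038/23^3⌋ = 0, terminating the sum). Summing: v_23(1038!) = 45 + 1 = 46.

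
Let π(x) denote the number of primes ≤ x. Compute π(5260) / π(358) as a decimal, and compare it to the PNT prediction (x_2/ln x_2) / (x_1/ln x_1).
π(5260)/π(358) = 697/71 ≈ 9.8169;  PNT prediction ≈ 10.0843.

π(358) = 71 and π(5260) = 697, so π(5260)/π(358) ≈ 9.8169. The PNT-predicted ratio is (5260/ln(5260)) / (358/ln(358)) ≈ 10.0843. The two agree to within a few percent, as expected.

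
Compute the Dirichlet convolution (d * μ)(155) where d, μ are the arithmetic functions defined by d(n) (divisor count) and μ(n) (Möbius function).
(d * μ)(155) = 1

Divisors of 155: [1, 5, 31, 155]. For each d | 155:
  d = 1: d(1) · μ(155/1) = 1 · 1 = 1
  d = 5: d(5) · μ(155/5) = 2 · -1 = -2
  d = 31: d(31) · μ(155/31) = 2 · -1 = -2
  d = 155: d(155) · μ(155/155) = 4 · 1 = 4
Summing: (d * μ)(155) = 1 + -2 + -2 + 4 = 1.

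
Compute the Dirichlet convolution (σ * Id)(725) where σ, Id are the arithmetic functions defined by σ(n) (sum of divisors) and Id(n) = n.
(σ * Id)(725) = 5074

Divisors of 725: [1, 5, 25, 29, 145, 725]. For each d | 725:
  d = 1: σ(1) · Id(725/1) = 1 · 725 = 725
  d = 5: σ(5) · Id(725/5) = 6 · 145 = 870
  d = 25: σ(25) · Id(725/25) = 31 · 29 = 899
  d = 29: σ(29) · Id(725/29) = 30 · 25 = 750
  d = 145: σ(145) · Id(725/145) = 180 · 5 = 900
  d = 725: σ(725) · Id(725/725) = 930 · 1 = 930
Summing: (σ * Id)(725) = 725 + 870 + 899 + 750 + 900 + 930 = 5074.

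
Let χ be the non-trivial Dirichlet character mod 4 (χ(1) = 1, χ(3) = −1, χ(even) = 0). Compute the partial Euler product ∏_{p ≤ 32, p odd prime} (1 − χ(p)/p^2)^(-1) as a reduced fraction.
∏ = 70163108671177093/76623095660544000

The odd primes p ≤ 32 are [3, 5, 7, 11, 13, 17, 19, 23, 29, 31]. For each, χ(p) = 1 if p ≡ 1 mod 4, χ(p) = −1 if p ≡ 3 mod 4. Taking (1 − χ(p)/p^2)^(-1) = p^2/(p^2 − χ(p)): (1 − (-1)/3^2)^(-1) · (1 − (1)/5^2)^(-1) · (1 − (-1)/7^2)^(-1) · (1 − (-1)/11^2)^(-1) · (1 − (1)/13^2)^(-1) · (1 − (1)/17^2)^(-1) · (1 − (-1)/19^2)^(-1) · (1 − (-1)/23^2)^(-1) · (1 − (1)/29^2)^(-1) · (1 − (-1)/31^2)^(-1) = 70163108671177093/76623095660544000.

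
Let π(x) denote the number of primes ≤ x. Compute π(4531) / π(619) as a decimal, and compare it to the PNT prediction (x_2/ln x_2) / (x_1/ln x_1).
π(4531)/π(619) = 615/114 ≈ 5.3947;  PNT prediction ≈ 5.5891.

π(619) = 114 and π(4531) = 615, so π(4531)/π(619) ≈ 5.3947. The PNT-predicted ratio is (4531/ln(4531)) / (619/ln(619)) ≈ 5.5891. The two agree to within a few percent, as expected.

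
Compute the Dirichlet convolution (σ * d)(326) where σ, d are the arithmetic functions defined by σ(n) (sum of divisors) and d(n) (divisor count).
(σ * d)(326) = 830

Divisors of 326: [1, 2, 163, 326]. For each d | 326:
  d = 1: σ(1) · d(326/1) = 1 · 4 = 4
  d = 2: σ(2) · d(326/2) = 3 · 2 = 6
  d = 163: σ(163) · d(326/163) = 164 · 2 = 328
  d = 326: σ(326) · d(326/326) = 492 · 1 = 492
Summing: (σ * d)(326) = 4 + 6 + 328 + 492 = 830.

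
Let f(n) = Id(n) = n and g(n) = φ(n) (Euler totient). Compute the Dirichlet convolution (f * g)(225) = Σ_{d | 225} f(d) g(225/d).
(Id * φ)(225) = 1365

Divisors of 225: [1, 3, 5, 9, 15, 25, 45, 75, 225]. For each d | 225:
  d = 1: Id(1) · φ(225/1) = 1 · 120 = 120
  d = 3: Id(3) · φ(225/3) = 3 · 40 = 120
  d = 5: Id(5) · φ(225/5) = 5 · 24 = 120
  d = 9: Id(9) · φ(225/9) = 9 · 20 = 180
  d = 15: Id(15) · φ(225/15) = 15 · 8 = 120
  d = 25: Id(25) · φ(225/25) = 25 · 6 = 150
  d = 45: Id(45) · φ(225/45) = 45 · 4 = 180
  d = 75: Id(75) · φ(225/75) = 75 · 2 = 150
  d = 225: Id(225) · φ(225/225) = 225 · 1 = 225
Summing: (Id * φ)(225) = 120 + 120 + 120 + 180 + 120 + 150 + 180 + 150 + 225 = 1365.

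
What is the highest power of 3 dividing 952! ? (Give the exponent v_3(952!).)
v_3(952!) = 472

Legendre's formula: v_p(n!) = Σ_{k ≥ 1} ⌊n / p^k⌋. For p = 3, n = 952, the terms are:
  ⌊952/3^1⌋ = ⌊952/3⌋ = 317
  ⌊952/3^2⌋ = ⌊952/9⌋ = 105
  ⌊952/3^3⌋ = ⌊952/27⌋ = 35
  ⌊952/3^4⌋ = ⌊952/81⌋ = 11
  ⌊952/3^5⌋ = ⌊952/243⌋ = 3
  ⌊952/3^6⌋ = ⌊952/729⌋ = 1
(the next term ⌊952/3^7⌋ = 0, terminating the sum). Summing: v_3(952!) = 317 + 105 + 35 + 11 + 3 + 1 = 472.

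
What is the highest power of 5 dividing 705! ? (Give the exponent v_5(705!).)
v_5(705!) = 175

Legendre's formula: v_p(n!) = Σ_{k ≥ 1} ⌊n / p^k⌋. For p = 5, n = 705, the terms are:
  ⌊705/5^1⌋ = ⌊705/5⌋ = 141
  ⌊705/5^2⌋ = ⌊705/25⌋ = 28
  ⌊705/5^3⌋ = ⌊705/125⌋ = 5
  ⌊705/5^4⌋ = ⌊705/625⌋ = 1
(the next term ⌊705/5^5⌋ = 0, terminating the sum). Summing: v_5(705!) = 141 + 28 + 5 + 1 = 175.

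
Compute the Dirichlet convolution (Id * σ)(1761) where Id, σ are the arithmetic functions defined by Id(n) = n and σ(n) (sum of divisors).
(Id * σ)(1761) = 8225

Divisors of 1761: [1, 3, 587, 1761]. For each d | 1761:
  d = 1: Id(1) · σ(1761/1) = 1 · 2352 = 2352
  d = 3: Id(3) · σ(1761/3) = 3 · 588 = 1764
  d = 587: Id(587) · σ(1761/587) = 587 · 4 = 2348
  d = 1761: Id(1761) · σ(1761/1761) = 1761 · 1 = 1761
Summing: (Id * σ)(1761) = 2352 + 1764 + 2348 + 1761 = 8225.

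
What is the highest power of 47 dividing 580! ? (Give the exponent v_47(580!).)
v_47(580!) = 12

Legendre's formula: v_p(n!) = Σ_{k ≥ 1} ⌊n / p^k⌋. For p = 47, n = 580, the terms are:
  ⌊580/47^1⌋ = ⌊580/47⌋ = 12
(the next term ⌊580/47^2⌋ = 0, terminating the sum). Summing: v_47(580!) = 12 = 12.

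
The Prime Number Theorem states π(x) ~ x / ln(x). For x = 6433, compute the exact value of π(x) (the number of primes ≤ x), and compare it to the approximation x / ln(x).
π(6433) = 836;  x/ln(x) ≈ 733.59;  relative error ≈ 12.25%.

Directly count primes up to 6433: π(6433) = 836. The PNT approximation gives 6433/ln(6433) ≈ 6433/8.76920 ≈ 733.59. Relative error (π(x) − x/ln(x)) / π(x) ≈ 12.25%; the approximation is known to undercount slightly (Li(x) is a better estimate).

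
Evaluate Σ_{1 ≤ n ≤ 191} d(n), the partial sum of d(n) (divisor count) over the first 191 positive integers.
Σ_{n ≤ 191} d(n) = 1033

Compute d(n) for each 1 ≤ n ≤ 191: d(1) = 1, d(2) = 2, d(3) = 2, d(4) = 3, d(5) = 2, d(6) = 4, d(7) = 2, d(8) = 4, d(9) = 3, d(10) = 4, d(11) = 2, d(12) = 6, d(13) = 2, d(14) = 4, d(15) = 4, d(16) = 5, d(17) = 2, d(18) = 6, d(19) = 2, d(20) = 6, d(21) = 4, d(22) = 4, d(23) = 2, d(24) = 8, d(25) = 3, d(26) = 4, d(27) = 4, d(28) = 6, d(29) = 2, d(30) = 8, d(31) = 2, d(32) = 6, d(33) = 4, d(34) = 4, d(35) = 4, d(36) = 9, d(37) = 2, d(38) = 4, d(39) = 4, d(40) = 8, d(41) = 2, d(42) = 8, d(43) = 2, d(44) = 6, d(45) = 6, d(46) = 4, d(47) = 2, d(48) = 10, d(49) = 3, d(50) = 6, d(51) = 4, d(52) = 6, d(53) = 2, d(54) = 8, d(55) = 4, d(56) = 8, d(57) = 4, d(58) = 4, d(59) = 2, d(60) = 12, d(61) = 2, d(62) = 4, d(63) = 6, d(64) = 7, d(65) = 4, d(66) = 8, d(67) = 2, d(68) = 6, d(69) = 4, d(70) = 8, d(71) = 2, d(72) = 12, d(73) = 2, d(74) = 4, d(75) = 6, d(76) = 6, d(77) = 4, d(78) = 8, d(79) = 2, d(80) = 10, d(81) = 5, d(82) = 4, d(83) = 2, d(84) = 12, d(85) = 4, d(86) = 4, d(87) = 4, d(88) = 8, d(89) = 2, d(90) = 12, d(91) = 4, d(92) = 6, d(93) = 4, d(94) = 4, d(95) = 4, d(96) = 12, d(97) = 2, d(98) = 6, d(99) = 6, d(100) = 9, d(101) = 2, d(102) = 8, d(103) = 2, d(104) = 8, d(105) = 8, d(106) = 4, d(107) = 2, d(108) = 12, d(109) = 2, d(110) = 8, d(111) = 4, d(112) = 10, d(113) = 2, d(114) = 8, d(115) = 4, d(116) = 6, d(117) = 6, d(118) = 4, d(119) = 4, d(120) = 16, d(121) = 3, d(122) = 4, d(123) = 4, d(124) = 6, d(125) = 4, d(126) = 12, d(127) = 2, d(128) = 8, d(129) = 4, d(130) = 8, d(131) = 2, d(132) = 12, d(133) = 4, d(134) = 4, d(135) = 8, d(136) = 8, d(137) = 2, d(138) = 8, d(139) = 2, d(140) = 12, d(141) = 4, d(142) = 4, d(143) = 4, d(144) = 15, d(145) = 4, d(146) = 4, d(147) = 6, d(148) = 6, d(149) = 2, d(150) = 12, d(151) = 2, d(152) = 8, d(153) = 6, d(154) = 8, d(155) = 4, d(156) = 12, d(157) = 2, d(158) = 4, d(159) = 4, d(160) = 12, d(161) = 4, d(162) = 10, d(163) = 2, d(164) = 6, d(165) = 8, d(166) = 4, d(167) = 2, d(168) = 16, d(169) = 3, d(170) = 8, d(171) = 6, d(172) = 6, d(173) = 2, d(174) = 8, d(175) = 6, d(176) = 10, d(177) = 4, d(178) = 4, d(179) = 2, d(180) = 18, d(181) = 2, d(182) = 8, d(183) = 4, d(184) = 8, d(185) = 4, d(186) = 8, d(187) = 4, d(188) = 6, d(189) = 8, d(190) = 8, d(191) = 2. Summing all 191 values: 1033. (Dirichlet's divisor formula: Σ_{n ≤ x} d(n) = x ln(x) + (2γ − 1) x + O(√x). For x = 191, the asymptotic estimate is ≈ 1032.68.)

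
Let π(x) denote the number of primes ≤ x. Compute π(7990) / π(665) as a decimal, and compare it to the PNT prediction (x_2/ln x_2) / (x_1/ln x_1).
π(7990)/π(665) = 1006/121 ≈ 8.3140;  PNT prediction ≈ 8.6908.

π(665) = 121 and π(7990) = 1006, so π(7990)/π(665) ≈ 8.3140. The PNT-predicted ratio is (7990/ln(7990)) / (665/ln(665)) ≈ 8.6908. The two agree to within a few percent, as expected.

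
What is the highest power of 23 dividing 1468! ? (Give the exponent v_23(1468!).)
v_23(1468!) = 65

Legendre's formula: v_p(n!) = Σ_{k ≥ 1} ⌊n / p^k⌋. For p = 23, n = 1468, the terms are:
  ⌊1468/23^1⌋ = ⌊1468/23⌋ = 63
  ⌊1468/23^2⌋ = ⌊1468/529⌋ = 2
(the next term ⌊1468/23^3⌋ = 0, terminating the sum). Summing: v_23(1468!) = 63 + 2 = 65.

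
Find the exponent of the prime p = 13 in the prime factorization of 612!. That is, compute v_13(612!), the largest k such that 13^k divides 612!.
v_13(612!) = 50

Legendre's formula: v_p(n!) = Σ_{k ≥ 1} ⌊n / p^k⌋. For p = 13, n = 612, the terms are:
  ⌊612/13^1⌋ = ⌊612/13⌋ = 47
  ⌊612/13^2⌋ = ⌊612/169⌋ = 3
(the next term ⌊612/13^3⌋ = 0, terminating the sum). Summing: v_13(612!) = 47 + 3 = 50.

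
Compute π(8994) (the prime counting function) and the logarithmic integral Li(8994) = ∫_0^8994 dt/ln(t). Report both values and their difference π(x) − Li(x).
π(8994) = 1116;  Li(8994) ≈ 1136.29;  π(x) − Li(x) ≈ -20.29.

Direct count of primes ≤ 8994 gives π(8994) = 1116. Numerical evaluation of the logarithmic integral gives Li(8994) ≈ 1136.29. The difference π(x) − Li(x) ≈ -20.29 is typically negative for small/moderate x (Li(x) overestimates), though Littlewood's theorem shows this sign changes infinitely often.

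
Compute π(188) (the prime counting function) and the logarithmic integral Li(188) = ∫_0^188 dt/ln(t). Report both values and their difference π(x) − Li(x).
π(188) = 42;  Li(188) ≈ 47.91;  π(x) − Li(x) ≈ -5.91.

Direct count of primes ≤ 188 gives π(188) = 42. Numerical evaluation of the logarithmic integral gives Li(188) ≈ 47.91. The difference π(x) − Li(x) ≈ -5.91 is typically negative for small/moderate x (Li(x) overestimates), though Littlewood's theorem shows this sign changes infinitely often.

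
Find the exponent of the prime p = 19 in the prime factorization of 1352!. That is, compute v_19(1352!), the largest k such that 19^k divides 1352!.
v_19(1352!) = 74

Legendre's formula: v_p(n!) = Σ_{k ≥ 1} ⌊n / p^k⌋. For p = 19, n = 1352, the terms are:
  ⌊1352/19^1⌋ = ⌊1352/19⌋ = 71
  ⌊1352/19^2⌋ = ⌊1352/361⌋ = 3
(the next term ⌊1352/19^3⌋ = 0, terminating the sum). Summing: v_19(1352!) = 71 + 3 = 74.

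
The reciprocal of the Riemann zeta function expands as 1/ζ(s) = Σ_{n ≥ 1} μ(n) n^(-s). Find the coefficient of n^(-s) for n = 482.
μ(482) = 1

Factor n = 482 = 2 · 241. μ(n) = 0 if any exponent ≥ 2 (not squarefree); otherwise μ(n) = (−1)^{ω(n)} where ω(n) is the number of distinct prime factors. Applying: μ(482) = 1.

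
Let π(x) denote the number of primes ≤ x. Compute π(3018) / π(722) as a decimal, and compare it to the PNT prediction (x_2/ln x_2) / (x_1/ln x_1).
π(3018)/π(722) = 432/128 ≈ 3.3750;  PNT prediction ≈ 3.4339.

π(722) = 128 and π(3018) = 432, so π(3018)/π(722) ≈ 3.3750. The PNT-predicted ratio is (3018/ln(3018)) / (722/ln(722)) ≈ 3.4339. The two agree to within a few percent, as expected.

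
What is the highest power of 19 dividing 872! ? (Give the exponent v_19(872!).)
v_19(872!) = 47

Legendre's formula: v_p(n!) = Σ_{k ≥ 1} ⌊n / p^k⌋. For p = 19, n = 872, the terms are:
  ⌊872/19^1⌋ = ⌊872/19⌋ = 45
  ⌊872/19^2⌋ = ⌊872/361⌋ = 2
(the next term ⌊872/19^3⌋ = 0, terminating the sum). Summing: v_19(872!) = 45 + 2 = 47.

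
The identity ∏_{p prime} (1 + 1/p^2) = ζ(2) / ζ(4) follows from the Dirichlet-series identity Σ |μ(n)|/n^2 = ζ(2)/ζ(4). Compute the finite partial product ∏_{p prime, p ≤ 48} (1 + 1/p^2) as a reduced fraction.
∏ = 101793085732936000000000/67237345888235944242129

The primes p ≤ 48 are [2, 3, 5, 7, 11, 13, 17, 19, 23, 29, 31, 37, 41, 43, 47]. For each, (1 + 1/p^2) = (p^2 + 1)/p^2. Multiplying these fractions over p ∈ [2, 3, 5, 7, 11, 13, 17, 19, 23, 29, 31, 37, 41, 43, 47] gives 101793085732936000000000/67237345888235944242129. (In the limit P → ∞ this tends to ζ(2)/ζ(4).)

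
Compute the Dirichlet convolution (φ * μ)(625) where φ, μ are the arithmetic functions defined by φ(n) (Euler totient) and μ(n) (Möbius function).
(φ * μ)(625) = 400

Divisors of 625: [1, 5, 25, 125, 625]. For each d | 625:
  d = 1: φ(1) · μ(625/1) = 1 · 0 = 0
  d = 5: φ(5) · μ(625/5) = 4 · 0 = 0
  d = 25: φ(25) · μ(625/25) = 20 · 0 = 0
  d = 125: φ(125) · μ(625/125) = 100 · -1 = -100
  d = 625: φ(625) · μ(625/625) = 500 · 1 = 500
Summing: (φ * μ)(625) = 0 + 0 + 0 + -100 + 500 = 400.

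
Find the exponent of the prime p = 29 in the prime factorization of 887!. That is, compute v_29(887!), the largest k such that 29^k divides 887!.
v_29(887!) = 31

Legendre's formula: v_p(n!) = Σ_{k ≥ 1} ⌊n / p^k⌋. For p = 29, n = 887, the terms are:
  ⌊887/29^1⌋ = ⌊887/29⌋ = 30
  ⌊887/29^2⌋ = ⌊887/841⌋ = 1
(the next term ⌊887/29^3⌋ = 0, terminating the sum). Summing: v_29(887!) = 30 + 1 = 31.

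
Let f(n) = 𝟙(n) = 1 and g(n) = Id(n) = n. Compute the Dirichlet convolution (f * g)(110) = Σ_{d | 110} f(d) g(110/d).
(𝟙 * Id)(110) = 216

Divisors of 110: [1, 2, 5, 10, 11, 22, 55, 110]. For each d | 110:
  d = 1: 𝟙(1) · Id(110/1) = 1 · 110 = 110
  d = 2: 𝟙(2) · Id(110/2) = 1 · 55 = 55
  d = 5: 𝟙(5) · Id(110/5) = 1 · 22 = 22
  d = 10: 𝟙(10) · Id(110/10) = 1 · 11 = 11
  d = 11: 𝟙(11) · Id(110/11) = 1 · 10 = 10
  d = 22: 𝟙(22) · Id(110/22) = 1 · 5 = 5
  d = 55: 𝟙(55) · Id(110/55) = 1 · 2 = 2
  d = 110: 𝟙(110) · Id(110/110) = 1 · 1 = 1
Summing: (𝟙 * Id)(110) = 110 + 55 + 22 + 11 + 10 + 5 + 2 + 1 = 216.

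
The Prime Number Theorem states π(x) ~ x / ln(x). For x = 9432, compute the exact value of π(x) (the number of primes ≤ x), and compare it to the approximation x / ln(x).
π(9432) = 1167;  x/ln(x) ≈ 1030.61;  relative error ≈ 11.69%.

Directly count primes up to 9432: π(9432) = 1167. The PNT approximation gives 9432/ln(9432) ≈ 9432/9.15186 ≈ 1030.61. Relative error (π(x) − x/ln(x)) / π(x) ≈ 11.69%; the approximation is known to undercount slightly (Li(x) is a better estimate).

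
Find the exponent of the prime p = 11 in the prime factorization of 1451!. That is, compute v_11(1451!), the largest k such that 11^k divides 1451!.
v_11(1451!) = 143

Legendre's formula: v_p(n!) = Σ_{k ≥ 1} ⌊n / p^k⌋. For p = 11, n = 1451, the terms are:
  ⌊1451/11^1⌋ = ⌊1451/11⌋ = 131
  ⌊1451/11^2⌋ = ⌊1451/121⌋ = 11
  ⌊1451/11^3⌋ = ⌊1451/1331⌋ = 1
(the next term ⌊1451/11^4⌋ = 0, terminating the sum). Summing: v_11(1451!) = 131 + 11 + 1 = 143.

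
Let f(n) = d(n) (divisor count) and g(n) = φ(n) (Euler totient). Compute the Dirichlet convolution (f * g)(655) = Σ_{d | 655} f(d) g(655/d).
(d * φ)(655) = 792

Divisors of 655: [1, 5, 131, 655]. For each d | 655:
  d = 1: d(1) · φ(655/1) = 1 · 520 = 520
  d = 5: d(5) · φ(655/5) = 2 · 130 = 260
  d = 131: d(131) · φ(655/131) = 2 · 4 = 8
  d = 655: d(655) · φ(655/655) = 4 · 1 = 4
Summing: (d * φ)(655) = 520 + 260 + 8 + 4 = 792.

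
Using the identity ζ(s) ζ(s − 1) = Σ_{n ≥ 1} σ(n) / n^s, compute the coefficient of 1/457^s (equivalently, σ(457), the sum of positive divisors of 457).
σ(457) = 458

In the product (Σ m^0/m^s)(Σ k / k^s) = Σ (Σ_{d | n} d) / n^s, the coefficient of 1/n^s is σ(n) = Σ_{d | n} d. For n = 457, divisors are [1, 457]; summing: σ(457) = 458.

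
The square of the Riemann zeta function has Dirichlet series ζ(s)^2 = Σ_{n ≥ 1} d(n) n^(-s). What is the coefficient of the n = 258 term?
d(258) = 8

ζ(s)^2 = (Σ 1/m^s)(Σ 1/k^s). The coefficient of 1/n^s in the product is the number of ordered pairs (m, k) with mk = n, which equals d(n). For n = 258, divisors are [1, 2, 3, 6, 43, 86, 129, 258], so d(258) = 8.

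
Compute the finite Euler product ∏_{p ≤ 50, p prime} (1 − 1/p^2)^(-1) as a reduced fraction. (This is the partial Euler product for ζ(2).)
∏ = 162139622078364740433577733/98952027459385036898304000

The primes p ≤ 50 are [2, 3, 5, 7, 11, 13, 17, 19, 23, 29, 31, 37, 41, 43, 47]. For each prime, (1 − 1/p^2)^(-1) = p^2 / (p^2 − 1). The product is (1 − 1/2^2)^(-1), (1 − 1/3^2)^(-1), (1 − 1/5^2)^(-1), (1 − 1/7^2)^(-1), (1 − 1/11^2)^(-1), (1 − 1/13^2)^(-1), (1 − 1/17^2)^(-1), (1 − 1/19^2)^(-1), (1 − 1/23^2)^(-1), (1 − 1/29^2)^(-1), (1 − 1/31^2)^(-1), (1 − 1/37^2)^(-1), (1 − 1/41^2)^(-1), (1 − 1/43^2)^(-1), (1 − 1/47^2)^(-1) = ∏ p^2 / (p^2 − 1) = 162139622078364740433577733/98952027459385036898304000.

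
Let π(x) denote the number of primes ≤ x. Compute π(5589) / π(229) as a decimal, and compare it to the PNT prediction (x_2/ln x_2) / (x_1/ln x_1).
π(5589)/π(229) = 737/50 ≈ 14.7400;  PNT prediction ≈ 15.3694.

π(229) = 50 and π(5589) = 737, so π(5589)/π(229) ≈ 14.7400. The PNT-predicted ratio is (5589/ln(5589)) / (229/ln(229)) ≈ 15.3694. The two agree to within a few percent, as expected.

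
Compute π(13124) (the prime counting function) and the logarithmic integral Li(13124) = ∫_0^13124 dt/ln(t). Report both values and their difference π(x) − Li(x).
π(13124) = 1561;  Li(13124) ≈ 1580.19;  π(x) − Li(x) ≈ -19.19.

Direct count of primes ≤ 13124 gives π(13124) = 1561. Numerical evaluation of the logarithmic integral gives Li(13124) ≈ 1580.19. The difference π(x) − Li(x) ≈ -19.19 is typically negative for small/moderate x (Li(x) overestimates), though Littlewood's theorem shows this sign changes infinitely often.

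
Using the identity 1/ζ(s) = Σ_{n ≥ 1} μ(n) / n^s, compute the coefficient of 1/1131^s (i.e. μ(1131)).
μ(1131) = -1

Factor n = 1131 = 3 · 13 · 29. μ(n) = 0 if any exponent ≥ 2 (not squarefree); otherwise μ(n) = (−1)^{ω(n)} where ω(n) is the number of distinct prime factors. Applying: μ(1131) = -1.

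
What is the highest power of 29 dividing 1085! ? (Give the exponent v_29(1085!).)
v_29(1085!) = 38

Legendre's formula: v_p(n!) = Σ_{k ≥ 1} ⌊n / p^k⌋. For p = 29, n = 1085, the terms are:
  ⌊1085/29^1⌋ = ⌊1085/29⌋ = 37
  ⌊1085/29^2⌋ = ⌊1085/841⌋ = 1
(the next term ⌊1085/29^3⌋ = 0, terminating the sum). Summing: v_29(1085!) = 37 + 1 = 38.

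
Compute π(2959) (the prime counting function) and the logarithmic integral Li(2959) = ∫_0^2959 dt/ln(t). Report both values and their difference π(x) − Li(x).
π(2959) = 426;  Li(2959) ≈ 437.63;  π(x) − Li(x) ≈ -11.63.

Direct count of primes ≤ 2959 gives π(2959) = 426. Numerical evaluation of the logarithmic integral gives Li(2959) ≈ 437.63. The difference π(x) − Li(x) ≈ -11.63 is typically negative for small/moderate x (Li(x) overestimates), though Littlewood's theorem shows this sign changes infinitely often.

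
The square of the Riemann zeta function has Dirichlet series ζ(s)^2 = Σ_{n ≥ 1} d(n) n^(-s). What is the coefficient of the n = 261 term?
d(261) = 6

ζ(s)^2 = (Σ 1/m^s)(Σ 1/k^s). The coefficient of 1/n^s in the product is the number of ordered pairs (m, k) with mk = n, which equals d(n). For n = 261, divisors are [1, 3, 9, 29, 87, 261], so d(261) = 6.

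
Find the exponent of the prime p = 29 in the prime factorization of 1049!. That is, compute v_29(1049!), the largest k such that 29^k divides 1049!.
v_29(1049!) = 37

Legendre's formula: v_p(n!) = Σ_{k ≥ 1} ⌊n / p^k⌋. For p = 29, n = 1049, the terms are:
  ⌊1049/29^1⌋ = ⌊1049/29⌋ = 36
  ⌊1049/29^2⌋ = ⌊1049/841⌋ = 1
(the next term ⌊1049/29^3⌋ = 0, terminating the sum). Summing: v_29(1049!) = 36 + 1 = 37.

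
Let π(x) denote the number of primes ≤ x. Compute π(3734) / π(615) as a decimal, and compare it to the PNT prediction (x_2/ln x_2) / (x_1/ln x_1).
π(3734)/π(615) = 521/112 ≈ 4.6518;  PNT prediction ≈ 4.7402.

π(615) = 112 and π(3734) = 521, so π(3734)/π(615) ≈ 4.6518. The PNT-predicted ratio is (3734/ln(3734)) / (615/ln(615)) ≈ 4.7402. The two agree to within a few percent, as expected.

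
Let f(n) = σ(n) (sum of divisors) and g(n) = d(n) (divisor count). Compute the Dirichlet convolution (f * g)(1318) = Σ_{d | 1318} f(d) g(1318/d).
(σ * d)(1318) = 3310

Divisors of 1318: [1, 2, 659, 1318]. For each d | 1318:
  d = 1: σ(1) · d(1318/1) = 1 · 4 = 4
  d = 2: σ(2) · d(1318/2) = 3 · 2 = 6
  d = 659: σ(659) · d(1318/659) = 660 · 2 = 1320
  d = 1318: σ(1318) · d(1318/1318) = 1980 · 1 = 1980
Summing: (σ * d)(1318) = 4 + 6 + 1320 + 1980 = 3310.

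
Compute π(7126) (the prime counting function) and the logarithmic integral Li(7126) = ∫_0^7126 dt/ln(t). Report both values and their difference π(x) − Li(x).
π(7126) = 912;  Li(7126) ≈ 928.55;  π(x) − Li(x) ≈ -16.55.

Direct count of primes ≤ 7126 gives π(7126) = 912. Numerical evaluation of the logarithmic integral gives Li(7126) ≈ 928.55. The difference π(x) − Li(x) ≈ -16.55 is typically negative for small/moderate x (Li(x) overestimates), though Littlewood's theorem shows this sign changes infinitely often.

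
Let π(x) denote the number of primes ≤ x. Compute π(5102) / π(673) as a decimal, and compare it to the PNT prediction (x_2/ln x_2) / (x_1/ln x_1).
π(5102)/π(673) = 682/122 ≈ 5.5902;  PNT prediction ≈ 5.7823.

π(673) = 122 and π(5102) = 682, so π(5102)/π(673) ≈ 5.5902. The PNT-predicted ratio is (5102/ln(5102)) / (673/ln(673)) ≈ 5.7823. The two agree to within a few percent, as expected.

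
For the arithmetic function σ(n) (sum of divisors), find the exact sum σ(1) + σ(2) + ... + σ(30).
Σ_{n ≤ 30} σ(n) = 762

Compute σ(n) for each 1 ≤ n ≤ 30: σ(1) = 1, σ(2) = 3, σ(3) = 4, σ(4) = 7, σ(5) = 6, σ(6) = 12, σ(7) = 8, σ(8) = 15, σ(9) = 13, σ(10) = 18, σ(11) = 12, σ(12) = 28, σ(13) = 14, σ(14) = 24, σ(15) = 24, σ(16) = 31, σ(17) = 18, σ(18) = 39, σ(19) = 20, σ(20) = 42, σ(21) = 32, σ(22) = 36, σ(23) = 24, σ(24) = 60, σ(25) = 31, σ(26) = 42, σ(27) = 40, σ(28) = 56, σ(29) = 30, σ(30) = 72. Summing all 30 values: 762. (Average order: Σ_{n ≤ x} σ(n) ~ (π²/12) x². For x = 30, (π²/12)·30² ≈ 740.22.)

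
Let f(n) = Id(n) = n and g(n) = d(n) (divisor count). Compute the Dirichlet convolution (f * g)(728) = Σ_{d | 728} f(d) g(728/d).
(Id * d)(728) = 3510

Divisors of 728: [1, 2, 4, 7, 8, 13, 14, 26, 28, 52, 56, 91, 104, 182, 364, 728]. For each d | 728:
  d = 1: Id(1) · d(728/1) = 1 · 16 = 16
  d = 2: Id(2) · d(728/2) = 2 · 12 = 24
  d = 4: Id(4) · d(728/4) = 4 · 8 = 32
  d = 7: Id(7) · d(728/7) = 7 · 8 = 56
  d = 8: Id(8) · d(728/8) = 8 · 4 = 32
  d = 13: Id(13) · d(728/13) = 13 · 8 = 104
  d = 14: Id(14) · d(728/14) = 14 · 6 = 84
  d = 26: Id(26) · d(728/26) = 26 · 6 = 156
  d = 28: Id(28) · d(728/28) = 28 · 4 = 112
  d = 52: Id(52) · d(728/52) = 52 · 4 = 208
  d = 56: Id(56) · d(728/56) = 56 · 2 = 112
  d = 91: Id(91) · d(728/91) = 91 · 4 = 364
  d = 104: Id(104) · d(728/104) = 104 · 2 = 208
  d = 182: Id(182) · d(728/182) = 182 · 3 = 546
  d = 364: Id(364) · d(728/364) = 364 · 2 = 728
  d = 728: Id(728) · d(728/728) = 728 · 1 = 728
Summing: (Id * d)(728) = 16 + 24 + 32 + 56 + 32 + 104 + 84 + 156 + 112 + 208 + 112 + 364 + 208 + 546 + 728 + 728 = 3510.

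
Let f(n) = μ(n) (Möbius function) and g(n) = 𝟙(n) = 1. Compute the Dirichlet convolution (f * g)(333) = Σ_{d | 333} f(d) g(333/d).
(μ * 𝟙)(333) = 0

Divisors of 333: [1, 3, 9, 37, 111, 333]. For each d | 333:
  d = 1: μ(1) · 𝟙(333/1) = 1 · 1 = 1
  d = 3: μ(3) · 𝟙(333/3) = -1 · 1 = -1
  d = 9: μ(9) · 𝟙(333/9) = 0 · 1 = 0
  d = 37: μ(37) · 𝟙(333/37) = -1 · 1 = -1
  d = 111: μ(111) · 𝟙(333/111) = 1 · 1 = 1
  d = 333: μ(333) · 𝟙(333/333) = 0 · 1 = 0
Summing: (μ * 𝟙)(333) = 1 + -1 + 0 + -1 + 1 + 0 = 0.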